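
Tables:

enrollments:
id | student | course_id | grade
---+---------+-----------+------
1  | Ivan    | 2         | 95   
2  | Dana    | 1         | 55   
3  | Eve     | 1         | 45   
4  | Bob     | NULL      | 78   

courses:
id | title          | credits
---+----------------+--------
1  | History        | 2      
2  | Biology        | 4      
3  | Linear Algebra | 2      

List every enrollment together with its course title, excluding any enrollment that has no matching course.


INNER JOIN keeps only enrollments rows whose course_id matches an id in courses. Walk through each enrollment:
  - enrollment 1 (Ivan): course_id=2 -> matches Biology
  - enrollment 2 (Dana): course_id=1 -> matches History
  - enrollment 3 (Eve): course_id=1 -> matches History
  - enrollment 4 (Bob): course_id=NULL, no match -> dropped
So 1 of 4 rows is dropped.

SQL:
SELECT a.student, b.title AS course
FROM enrollments a
INNER JOIN courses b ON a.course_id = b.id

Result:
student | course 
--------+--------
Ivan    | Biology
Dana    | History
Eve     | History


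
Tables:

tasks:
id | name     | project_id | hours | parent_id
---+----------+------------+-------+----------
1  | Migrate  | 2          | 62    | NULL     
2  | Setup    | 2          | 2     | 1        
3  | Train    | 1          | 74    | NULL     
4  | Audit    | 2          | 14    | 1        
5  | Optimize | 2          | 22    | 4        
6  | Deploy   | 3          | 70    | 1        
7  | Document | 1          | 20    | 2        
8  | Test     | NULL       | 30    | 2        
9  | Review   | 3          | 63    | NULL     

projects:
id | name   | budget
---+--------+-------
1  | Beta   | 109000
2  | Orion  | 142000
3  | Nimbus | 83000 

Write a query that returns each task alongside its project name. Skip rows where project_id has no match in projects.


INNER JOIN keeps only tasks rows whose project_id matches an id in projects. Walk through each task:
  - task 1 (Migrate): project_id=2 -> matches Orion
  - task 2 (Setup): project_id=2 -> matches Orion
  - task 3 (Train): project_id=1 -> matches Beta
  - task 4 (Audit): project_id=2 -> matches Orion
  - task 5 (Optimize): project_id=2 -> matches Orion
  - task 6 (Deploy): project_id=3 -> matches Nimbus
  - task 7 (Document): project_id=1 -> matches Beta
  - task 8 (Test): project_id=NULL, no match -> dropped
  - task 9 (Review): project_id=3 -> matches Nimbus
So 1 of 9 rows is dropped.

SQL:
SELECT a.name, b.name AS project
FROM tasks a
INNER JOIN projects b ON a.project_id = b.id

Result:
name     | project
---------+--------
Migrate  | Orion  
Setup    | Orion  
Train    | Beta   
Audit    | Orion  
Optimize | Orion  
Deploy   | Nimbus 
Document | Beta   
Review   | Nimbus 


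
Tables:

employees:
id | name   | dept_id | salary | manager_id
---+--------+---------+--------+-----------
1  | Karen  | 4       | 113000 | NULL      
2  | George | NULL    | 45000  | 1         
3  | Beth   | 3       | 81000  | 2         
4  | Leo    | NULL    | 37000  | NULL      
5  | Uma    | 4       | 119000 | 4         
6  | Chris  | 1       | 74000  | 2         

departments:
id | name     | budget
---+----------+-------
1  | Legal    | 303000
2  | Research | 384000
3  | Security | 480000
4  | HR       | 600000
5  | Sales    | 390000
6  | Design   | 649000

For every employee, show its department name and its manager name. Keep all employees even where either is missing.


Two LEFT JOINs from the same base table employees: one to departments via dept_id, one to employees itself via manager_id. Both are LEFT so every employee is preserved.
Match against departments:
  - employee 1 (Karen): dept_id=4 -> matches HR
  - employee 2 (George): dept_id=NULL, no match -> kept with NULL
  - employee 3 (Beth): dept_id=3 -> matches Security
  - employee 4 (Leo): dept_id=NULL, no match -> kept with NULL
  - employee 5 (Uma): dept_id=4 -> matches HR
  - employee 6 (Chris): dept_id=1 -> matches Legal
Match against employees (self):
  - employee 1 (Karen): manager_id=NULL -> NULL
  - employee 2 (George): manager_id=1 -> Karen
  - employee 3 (Beth): manager_id=2 -> George
  - employee 4 (Leo): manager_id=NULL -> NULL
  - employee 5 (Uma): manager_id=4 -> Leo
  - employee 6 (Chris): manager_id=2 -> George

SQL:
SELECT a.name, b.name AS department, c.name AS manager
FROM employees a
LEFT JOIN departments b ON a.dept_id = b.id
LEFT JOIN employees c ON a.manager_id = c.id

Result:
name   | department | manager
-------+------------+--------
Karen  | HR         | NULL   
George | NULL       | Karen  
Beth   | Security   | George 
Leo    | NULL       | NULL   
Uma    | HR         | Leo    
Chris  | Legal      | George 


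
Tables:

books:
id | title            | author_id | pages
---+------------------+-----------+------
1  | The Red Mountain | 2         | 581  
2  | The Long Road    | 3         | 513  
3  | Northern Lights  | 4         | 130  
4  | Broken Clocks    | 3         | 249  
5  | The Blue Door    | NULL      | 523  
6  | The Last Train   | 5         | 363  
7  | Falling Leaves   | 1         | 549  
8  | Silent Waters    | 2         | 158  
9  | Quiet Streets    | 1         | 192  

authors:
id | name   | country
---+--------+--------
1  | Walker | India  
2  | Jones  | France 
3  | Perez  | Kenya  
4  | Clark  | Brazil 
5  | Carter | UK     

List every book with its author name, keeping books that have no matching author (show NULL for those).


LEFT JOIN keeps every row from books (the left table); where author_id has no match in authors, the author columns become NULL. Walk through each book:
  - book 1 (The Red Mountain): author_id=2 -> matches Jones
  - book 2 (The Long Road): author_id=3 -> matches Perez
  - book 3 (Northern Lights): author_id=4 -> matches Clark
  - book 4 (Broken Clocks): author_id=3 -> matches Perez
  - book 5 (The Blue Door): author_id=NULL, no match -> kept with NULL
  - book 6 (The Last Train): author_id=5 -> matches Carter
  - book 7 (Falling Leaves): author_id=1 -> matches Walker
  - book 8 (Silent Waters): author_id=2 -> matches Jones
  - book 9 (Quiet Streets): author_id=1 -> matches Walker
All 9 rows appear; 1 has NULL author.

SQL:
SELECT a.title, b.name AS author
FROM books a
LEFT JOIN authors b ON a.author_id = b.id

Result:
title            | author
-----------------+-------
The Red Mountain | Jones 
The Long Road    | Perez 
Northern Lights  | Clark 
Broken Clocks    | Perez 
The Blue Door    | NULL  
The Last Train   | Carter
Falling Leaves   | Walker
Silent Waters    | Jones 
Quiet Streets    | Walker


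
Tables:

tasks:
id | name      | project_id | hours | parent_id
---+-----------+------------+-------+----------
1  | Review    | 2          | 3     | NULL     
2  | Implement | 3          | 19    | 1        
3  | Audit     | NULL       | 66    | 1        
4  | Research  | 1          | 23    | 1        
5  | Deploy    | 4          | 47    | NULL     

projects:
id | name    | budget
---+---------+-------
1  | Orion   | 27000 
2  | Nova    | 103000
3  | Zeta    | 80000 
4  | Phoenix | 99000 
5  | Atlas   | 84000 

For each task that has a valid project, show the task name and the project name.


INNER JOIN keeps only tasks rows whose project_id matches an id in projects. Walk through each task:
  - task 1 (Review): project_id=2 -> matches Nova
  - task 2 (Implement): project_id=3 -> matches Zeta
  - task 3 (Audit): project_id=NULL, no match -> dropped
  - task 4 (Research): project_id=1 -> matches Orion
  - task 5 (Deploy): project_id=4 -> matches Phoenix
So 1 of 5 rows is dropped.

SQL:
SELECT a.name, b.name AS project
FROM tasks a
INNER JOIN projects b ON a.project_id = b.id

Result:
name      | project
----------+--------
Review    | Nova   
Implement | Zeta   
Research  | Orion  
Deploy    | Phoenix


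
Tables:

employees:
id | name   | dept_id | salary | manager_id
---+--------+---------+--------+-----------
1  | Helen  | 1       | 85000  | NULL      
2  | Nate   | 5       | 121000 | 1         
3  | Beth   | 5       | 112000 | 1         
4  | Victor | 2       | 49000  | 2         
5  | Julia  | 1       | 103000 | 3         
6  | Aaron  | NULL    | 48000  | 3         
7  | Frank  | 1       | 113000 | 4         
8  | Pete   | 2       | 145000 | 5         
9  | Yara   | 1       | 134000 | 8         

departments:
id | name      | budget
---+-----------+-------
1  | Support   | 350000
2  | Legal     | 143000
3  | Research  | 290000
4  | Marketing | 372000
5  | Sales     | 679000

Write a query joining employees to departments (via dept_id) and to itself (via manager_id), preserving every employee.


Two LEFT JOINs from the same base table employees: one to departments via dept_id, one to employees itself via manager_id. Both are LEFT so every employee is preserved.
Match against departments:
  - employee 1 (Helen): dept_id=1 -> matches Support
  - employee 2 (Nate): dept_id=5 -> matches Sales
  - employee 3 (Beth): dept_id=5 -> matches Sales
  - employee 4 (Victor): dept_id=2 -> matches Legal
  - employee 5 (Julia): dept_id=1 -> matches Support
  - employee 6 (Aaron): dept_id=NULL, no match -> kept with NULL
  - employee 7 (Frank): dept_id=1 -> matches Support
  - employee 8 (Pete): dept_id=2 -> matches Legal
  - employee 9 (Yara): dept_id=1 -> matches Support
Match against employees (self):
  - employee 1 (Helen): manager_id=NULL -> NULL
  - employee 2 (Nate): manager_id=1 -> Helen
  - employee 3 (Beth): manager_id=1 -> Helen
  - employee 4 (Victor): manager_id=2 -> Nate
  - employee 5 (Julia): manager_id=3 -> Beth
  - employee 6 (Aaron): manager_id=3 -> Beth
  - employee 7 (Frank): manager_id=4 -> Victor
  - employee 8 (Pete): manager_id=5 -> Julia
  - employee 9 (Yara): manager_id=8 -> Pete

SQL:
SELECT a.name, b.name AS department, c.name AS manager
FROM employees a
LEFT JOIN departments b ON a.dept_id = b.id
LEFT JOIN employees c ON a.manager_id = c.id

Result:
name   | department | manager
-------+------------+--------
Helen  | Support    | NULL   
Nate   | Sales      | Helen  
Beth   | Sales      | Helen  
Victor | Legal      | Nate   
Julia  | Support    | Beth   
Aaron  | NULL       | Beth   
Frank  | Support    | Victor 
Pete   | Legal      | Julia  
Yara   | Support    | Pete   


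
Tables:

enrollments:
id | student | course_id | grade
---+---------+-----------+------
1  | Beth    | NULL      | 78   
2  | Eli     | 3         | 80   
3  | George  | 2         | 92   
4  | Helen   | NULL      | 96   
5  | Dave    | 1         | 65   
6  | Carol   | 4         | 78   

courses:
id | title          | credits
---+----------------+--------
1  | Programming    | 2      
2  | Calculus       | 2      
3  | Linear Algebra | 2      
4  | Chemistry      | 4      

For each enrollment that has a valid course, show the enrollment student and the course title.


INNER JOIN keeps only enrollments rows whose course_id matches an id in courses. Walk through each enrollment:
  - enrollment 1 (Beth): course_id=NULL, no match -> dropped
  - enrollment 2 (Eli): course_id=3 -> matches Linear Algebra
  - enrollment 3 (George): course_id=2 -> matches Calculus
  - enrollment 4 (Helen): course_id=NULL, no match -> dropped
  - enrollment 5 (Dave): course_id=1 -> matches Programming
  - enrollment 6 (Carol): course_id=4 -> matches Chemistry
So 2 of 6 rows are dropped.

SQL:
SELECT a.student, b.title AS course
FROM enrollments a
INNER JOIN courses b ON a.course_id = b.id

Result:
student | course        
--------+---------------
Eli     | Linear Algebra
George  | Calculus      
Dave    | Programming   
Carol   | Chemistry     


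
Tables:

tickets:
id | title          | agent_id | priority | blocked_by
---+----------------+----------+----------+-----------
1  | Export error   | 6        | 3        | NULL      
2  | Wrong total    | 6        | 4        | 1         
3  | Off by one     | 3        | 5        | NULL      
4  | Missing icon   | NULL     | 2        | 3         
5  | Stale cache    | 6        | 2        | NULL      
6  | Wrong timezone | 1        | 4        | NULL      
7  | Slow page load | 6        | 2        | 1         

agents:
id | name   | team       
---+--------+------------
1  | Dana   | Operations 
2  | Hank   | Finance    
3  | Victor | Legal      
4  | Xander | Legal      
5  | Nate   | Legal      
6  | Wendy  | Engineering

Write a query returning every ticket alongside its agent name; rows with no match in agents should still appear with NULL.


LEFT JOIN keeps every row from tickets (the left table); where agent_id has no match in agents, the agent columns become NULL. Walk through each ticket:
  - ticket 1 (Export error): agent_id=6 -> matches Wendy
  - ticket 2 (Wrong total): agent_id=6 -> matches Wendy
  - ticket 3 (Off by one): agent_id=3 -> matches Victor
  - ticket 4 (Missing icon): agent_id=NULL, no match -> kept with NULL
  - ticket 5 (Stale cache): agent_id=6 -> matches Wendy
  - ticket 6 (Wrong timezone): agent_id=1 -> matches Dana
  - ticket 7 (Slow page load): agent_id=6 -> matches Wendy
All 7 rows appear; 1 has NULL agent.

SQL:
SELECT a.title, b.name AS agent
FROM tickets a
LEFT JOIN agents b ON a.agent_id = b.id

Result:
title          | agent 
---------------+-------
Export error   | Wendy 
Wrong total    | Wendy 
Off by one     | Victor
Missing icon   | NULL  
Stale cache    | Wendy 
Wrong timezone | Dana  
Slow page load | Wendy 


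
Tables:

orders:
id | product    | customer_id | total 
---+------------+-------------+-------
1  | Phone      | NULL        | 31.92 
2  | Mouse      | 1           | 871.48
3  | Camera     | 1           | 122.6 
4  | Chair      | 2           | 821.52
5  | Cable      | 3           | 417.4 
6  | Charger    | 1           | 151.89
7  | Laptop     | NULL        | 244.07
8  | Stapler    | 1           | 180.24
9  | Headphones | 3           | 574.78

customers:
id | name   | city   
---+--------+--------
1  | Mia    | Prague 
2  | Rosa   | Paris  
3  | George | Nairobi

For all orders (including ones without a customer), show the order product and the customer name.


LEFT JOIN keeps every row from orders (the left table); where customer_id has no match in customers, the customer columns become NULL. Walk through each order:
  - order 1 (Phone): customer_id=NULL, no match -> kept with NULL
  - order 2 (Mouse): customer_id=1 -> matches Mia
  - order 3 (Camera): customer_id=1 -> matches Mia
  - order 4 (Chair): customer_id=2 -> matches Rosa
  - order 5 (Cable): customer_id=3 -> matches George
  - order 6 (Charger): customer_id=1 -> matches Mia
  - order 7 (Laptop): customer_id=NULL, no match -> kept with NULL
  - order 8 (Stapler): customer_id=1 -> matches Mia
  - order 9 (Headphones): customer_id=3 -> matches George
All 9 rows appear; 2 have NULL customer.

SQL:
SELECT a.product, b.name AS customer
FROM orders a
LEFT JOIN customers b ON a.customer_id = b.id

Result:
product    | customer
-----------+---------
Phone      | NULL    
Mouse      | Mia     
Camera     | Mia     
Chair      | Rosa    
Cable      | George  
Charger    | Mia     
Laptop     | NULL    
Stapler    | Mia     
Headphones | George  


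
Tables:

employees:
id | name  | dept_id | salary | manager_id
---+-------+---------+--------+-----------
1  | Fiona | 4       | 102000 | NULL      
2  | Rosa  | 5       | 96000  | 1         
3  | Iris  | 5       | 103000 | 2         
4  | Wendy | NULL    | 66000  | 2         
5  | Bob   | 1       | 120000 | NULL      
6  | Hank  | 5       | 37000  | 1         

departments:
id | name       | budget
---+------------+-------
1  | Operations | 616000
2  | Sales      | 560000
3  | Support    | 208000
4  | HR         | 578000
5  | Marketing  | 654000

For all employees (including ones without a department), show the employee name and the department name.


LEFT JOIN keeps every row from employees (the left table); where dept_id has no match in departments, the department columns become NULL. Walk through each employee:
  - employee 1 (Fiona): dept_id=4 -> matches HR
  - employee 2 (Rosa): dept_id=5 -> matches Marketing
  - employee 3 (Iris): dept_id=5 -> matches Marketing
  - employee 4 (Wendy): dept_id=NULL, no match -> kept with NULL
  - employee 5 (Bob): dept_id=1 -> matches Operations
  - employee 6 (Hank): dept_id=5 -> matches Marketing
All 6 rows appear; 1 has NULL department.

SQL:
SELECT a.name, b.name AS department
FROM employees a
LEFT JOIN departments b ON a.dept_id = b.id

Result:
name  | department
------+-----------
Fiona | HR        
Rosa  | Marketing 
Iris  | Marketing 
Wendy | NULL      
Bob   | Operations
Hank  | Marketing 


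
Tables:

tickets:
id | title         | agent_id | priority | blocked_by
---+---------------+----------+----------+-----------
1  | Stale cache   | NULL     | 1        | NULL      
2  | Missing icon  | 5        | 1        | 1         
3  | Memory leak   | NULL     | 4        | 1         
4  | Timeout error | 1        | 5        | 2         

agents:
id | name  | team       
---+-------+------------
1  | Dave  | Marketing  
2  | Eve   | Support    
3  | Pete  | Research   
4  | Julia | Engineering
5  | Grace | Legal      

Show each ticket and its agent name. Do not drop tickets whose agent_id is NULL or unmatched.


LEFT JOIN keeps every row from tickets (the left table); where agent_id has no match in agents, the agent columns become NULL. Walk through each ticket:
  - ticket 1 (Stale cache): agent_id=NULL, no match -> kept with NULL
  - ticket 2 (Missing icon): agent_id=5 -> matches Grace
  - ticket 3 (Memory leak): agent_id=NULL, no match -> kept with NULL
  - ticket 4 (Timeout error): agent_id=1 -> matches Dave
All 4 rows appear; 2 have NULL agent.

SQL:
SELECT a.title, b.name AS agent
FROM tickets a
LEFT JOIN agents b ON a.agent_id = b.id

Result:
title         | agent
--------------+------
Stale cache   | NULL 
Missing icon  | Grace
Memory leak   | NULL 
Timeout error | Dave 


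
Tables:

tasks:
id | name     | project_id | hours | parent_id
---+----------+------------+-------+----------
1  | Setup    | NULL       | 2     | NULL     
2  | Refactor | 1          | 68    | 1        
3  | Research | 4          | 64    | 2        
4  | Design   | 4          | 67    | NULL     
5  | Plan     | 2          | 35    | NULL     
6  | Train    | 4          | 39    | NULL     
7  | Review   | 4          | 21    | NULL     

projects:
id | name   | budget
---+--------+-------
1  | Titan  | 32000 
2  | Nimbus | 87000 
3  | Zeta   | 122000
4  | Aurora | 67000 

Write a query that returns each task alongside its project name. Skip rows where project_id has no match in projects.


INNER JOIN keeps only tasks rows whose project_id matches an id in projects. Walk through each task:
  - task 1 (Setup): project_id=NULL, no match -> dropped
  - task 2 (Refactor): project_id=1 -> matches Titan
  - task 3 (Research): project_id=4 -> matches Aurora
  - task 4 (Design): project_id=4 -> matches Aurora
  - task 5 (Plan): project_id=2 -> matches Nimbus
  - task 6 (Train): project_id=4 -> matches Aurora
  - task 7 (Review): project_id=4 -> matches Aurora
So 1 of 7 rows is dropped.

SQL:
SELECT a.name, b.name AS project
FROM tasks a
INNER JOIN projects b ON a.project_id = b.id

Result:
name     | project
---------+--------
Refactor | Titan  
Research | Aurora 
Design   | Aurora 
Plan     | Nimbus 
Train    | Aurora 
Review   | Aurora 


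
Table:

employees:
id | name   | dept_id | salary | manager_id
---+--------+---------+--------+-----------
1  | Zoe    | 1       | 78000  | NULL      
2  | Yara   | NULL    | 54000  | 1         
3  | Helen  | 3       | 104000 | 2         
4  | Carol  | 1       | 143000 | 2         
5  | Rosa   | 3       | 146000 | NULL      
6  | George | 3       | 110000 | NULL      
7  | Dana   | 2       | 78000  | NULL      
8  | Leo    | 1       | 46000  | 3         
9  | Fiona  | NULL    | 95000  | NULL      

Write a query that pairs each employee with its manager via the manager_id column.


This is a self-join: employees is joined to a second copy of itself, matching each row's manager_id to another row's id. Use LEFT JOIN so rows with manager_id=NULL are kept.
  - employee 1 (Zoe): manager_id=NULL -> NULL
  - employee 2 (Yara): manager_id=1 -> Zoe
  - employee 3 (Helen): manager_id=2 -> Yara
  - employee 4 (Carol): manager_id=2 -> Yara
  - employee 5 (Rosa): manager_id=NULL -> NULL
  - employee 6 (George): manager_id=NULL -> NULL
  - employee 7 (Dana): manager_id=NULL -> NULL
  - employee 8 (Leo): manager_id=3 -> Helen
  - employee 9 (Fiona): manager_id=NULL -> NULL

SQL:
SELECT a.name AS item, b.name AS manager
FROM employees a
LEFT JOIN employees b ON a.manager_id = b.id

Result:
item   | manager
-------+--------
Zoe    | NULL   
Yara   | Zoe    
Helen  | Yara   
Carol  | Yara   
Rosa   | NULL   
George | NULL   
Dana   | NULL   
Leo    | Helen  
Fiona  | NULL   


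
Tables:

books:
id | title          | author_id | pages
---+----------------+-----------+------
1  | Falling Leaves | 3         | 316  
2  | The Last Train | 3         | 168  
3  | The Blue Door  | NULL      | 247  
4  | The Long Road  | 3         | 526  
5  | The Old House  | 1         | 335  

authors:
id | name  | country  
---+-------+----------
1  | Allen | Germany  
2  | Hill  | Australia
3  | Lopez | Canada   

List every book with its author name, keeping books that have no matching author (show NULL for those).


LEFT JOIN keeps every row from books (the left table); where author_id has no match in authors, the author columns become NULL. Walk through each book:
  - book 1 (Falling Leaves): author_id=3 -> matches Lopez
  - book 2 (The Last Train): author_id=3 -> matches Lopez
  - book 3 (The Blue Door): author_id=NULL, no match -> kept with NULL
  - book 4 (The Long Road): author_id=3 -> matches Lopez
  - book 5 (The Old House): author_id=1 -> matches Allen
All 5 rows appear; 1 has NULL author.

SQL:
SELECT a.title, b.name AS author
FROM books a
LEFT JOIN authors b ON a.author_id = b.id

Result:
title          | author
---------------+-------
Falling Leaves | Lopez 
The Last Train | Lopez 
The Blue Door  | NULL  
The Long Road  | Lopez 
The Old House  | Allen 


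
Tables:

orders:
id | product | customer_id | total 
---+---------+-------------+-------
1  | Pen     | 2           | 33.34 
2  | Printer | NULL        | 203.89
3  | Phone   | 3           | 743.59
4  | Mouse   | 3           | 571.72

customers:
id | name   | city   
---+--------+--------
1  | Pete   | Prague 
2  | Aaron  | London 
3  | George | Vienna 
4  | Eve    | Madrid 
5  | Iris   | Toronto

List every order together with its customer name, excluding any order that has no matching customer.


INNER JOIN keeps only orders rows whose customer_id matches an id in customers. Walk through each order:
  - order 1 (Pen): customer_id=2 -> matches Aaron
  - order 2 (Printer): customer_id=NULL, no match -> dropped
  - order 3 (Phone): customer_id=3 -> matches George
  - order 4 (Mouse): customer_id=3 -> matches George
So 1 of 4 rows is dropped.

SQL:
SELECT a.product, b.name AS customer
FROM orders a
INNER JOIN customers b ON a.customer_id = b.id

Result:
product | customer
--------+---------
Pen     | Aaron   
Phone   | George  
Mouse   | George  


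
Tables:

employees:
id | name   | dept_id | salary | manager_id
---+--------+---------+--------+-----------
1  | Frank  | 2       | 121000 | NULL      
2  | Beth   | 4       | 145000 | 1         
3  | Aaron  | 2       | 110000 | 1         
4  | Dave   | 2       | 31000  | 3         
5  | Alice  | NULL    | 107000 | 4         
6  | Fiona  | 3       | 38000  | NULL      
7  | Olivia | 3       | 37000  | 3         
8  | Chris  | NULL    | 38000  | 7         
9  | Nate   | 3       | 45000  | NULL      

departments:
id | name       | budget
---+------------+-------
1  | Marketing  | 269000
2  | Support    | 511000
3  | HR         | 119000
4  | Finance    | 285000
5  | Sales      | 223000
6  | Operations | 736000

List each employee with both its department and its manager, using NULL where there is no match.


Two LEFT JOINs from the same base table employees: one to departments via dept_id, one to employees itself via manager_id. Both are LEFT so every employee is preserved.
Match against departments:
  - employee 1 (Frank): dept_id=2 -> matches Support
  - employee 2 (Beth): dept_id=4 -> matches Finance
  - employee 3 (Aaron): dept_id=2 -> matches Support
  - employee 4 (Dave): dept_id=2 -> matches Support
  - employee 5 (Alice): dept_id=NULL, no match -> kept with NULL
  - employee 6 (Fiona): dept_id=3 -> matches HR
  - employee 7 (Olivia): dept_id=3 -> matches HR
  - employee 8 (Chris): dept_id=NULL, no match -> kept with NULL
  - employee 9 (Nate): dept_id=3 -> matches HR
Match against employees (self):
  - employee 1 (Frank): manager_id=NULL -> NULL
  - employee 2 (Beth): manager_id=1 -> Frank
  - employee 3 (Aaron): manager_id=1 -> Frank
  - employee 4 (Dave): manager_id=3 -> Aaron
  - employee 5 (Alice): manager_id=4 -> Dave
  - employee 6 (Fiona): manager_id=NULL -> NULL
  - employee 7 (Olivia): manager_id=3 -> Aaron
  - employee 8 (Chris): manager_id=7 -> Olivia
  - employee 9 (Nate): manager_id=NULL -> NULL

SQL:
SELECT a.name, b.name AS department, c.name AS manager
FROM employees a
LEFT JOIN departments b ON a.dept_id = b.id
LEFT JOIN employees c ON a.manager_id = c.id

Result:
name   | department | manager
-------+------------+--------
Frank  | Support    | NULL   
Beth   | Finance    | Frank  
Aaron  | Support    | Frank  
Dave   | Support    | Aaron  
Alice  | NULL       | Dave   
Fiona  | HR         | NULL   
Olivia | HR         | Aaron  
Chris  | NULL       | Olivia 
Nate   | HR         | NULL   


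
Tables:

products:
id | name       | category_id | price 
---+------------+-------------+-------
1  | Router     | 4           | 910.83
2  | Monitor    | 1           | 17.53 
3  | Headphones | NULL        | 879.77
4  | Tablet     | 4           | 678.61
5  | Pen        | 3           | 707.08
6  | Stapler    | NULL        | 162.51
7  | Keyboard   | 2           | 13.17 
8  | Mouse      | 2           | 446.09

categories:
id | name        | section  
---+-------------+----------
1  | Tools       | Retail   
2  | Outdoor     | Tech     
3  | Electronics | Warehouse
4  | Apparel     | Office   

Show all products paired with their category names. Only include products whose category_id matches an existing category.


INNER JOIN keeps only products rows whose category_id matches an id in categories. Walk through each product:
  - product 1 (Router): category_id=4 -> matches Apparel
  - product 2 (Monitor): category_id=1 -> matches Tools
  - product 3 (Headphones): category_id=NULL, no match -> dropped
  - product 4 (Tablet): category_id=4 -> matches Apparel
  - product 5 (Pen): category_id=3 -> matches Electronics
  - product 6 (Stapler): category_id=NULL, no match -> dropped
  - product 7 (Keyboard): category_id=2 -> matches Outdoor
  - product 8 (Mouse): category_id=2 -> matches Outdoor
So 2 of 8 rows are dropped.

SQL:
SELECT a.name, b.name AS category
FROM products a
INNER JOIN categories b ON a.category_id = b.id

Result:
name     | category   
---------+------------
Router   | Apparel    
Monitor  | Tools      
Tablet   | Apparel    
Pen      | Electronics
Keyboard | Outdoor    
Mouse    | Outdoor    


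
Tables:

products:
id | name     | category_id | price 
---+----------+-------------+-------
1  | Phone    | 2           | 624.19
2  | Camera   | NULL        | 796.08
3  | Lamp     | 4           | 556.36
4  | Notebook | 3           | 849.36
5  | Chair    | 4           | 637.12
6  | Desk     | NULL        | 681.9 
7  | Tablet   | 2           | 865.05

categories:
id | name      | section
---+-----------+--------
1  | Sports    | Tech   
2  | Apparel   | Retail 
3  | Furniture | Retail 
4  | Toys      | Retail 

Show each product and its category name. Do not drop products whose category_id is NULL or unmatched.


LEFT JOIN keeps every row from products (the left table); where category_id has no match in categories, the category columns become NULL. Walk through each product:
  - product 1 (Phone): category_id=2 -> matches Apparel
  - product 2 (Camera): category_id=NULL, no match -> kept with NULL
  - product 3 (Lamp): category_id=4 -> matches Toys
  - product 4 (Notebook): category_id=3 -> matches Furniture
  - product 5 (Chair): category_id=4 -> matches Toys
  - product 6 (Desk): category_id=NULL, no match -> kept with NULL
  - product 7 (Tablet): category_id=2 -> matches Apparel
All 7 rows appear; 2 have NULL category.

SQL:
SELECT a.name, b.name AS category
FROM products a
LEFT JOIN categories b ON a.category_id = b.id

Result:
name     | category 
---------+----------
Phone    | Apparel  
Camera   | NULL     
Lamp     | Toys     
Notebook | Furniture
Chair    | Toys     
Desk     | NULL     
Tablet   | Apparel  


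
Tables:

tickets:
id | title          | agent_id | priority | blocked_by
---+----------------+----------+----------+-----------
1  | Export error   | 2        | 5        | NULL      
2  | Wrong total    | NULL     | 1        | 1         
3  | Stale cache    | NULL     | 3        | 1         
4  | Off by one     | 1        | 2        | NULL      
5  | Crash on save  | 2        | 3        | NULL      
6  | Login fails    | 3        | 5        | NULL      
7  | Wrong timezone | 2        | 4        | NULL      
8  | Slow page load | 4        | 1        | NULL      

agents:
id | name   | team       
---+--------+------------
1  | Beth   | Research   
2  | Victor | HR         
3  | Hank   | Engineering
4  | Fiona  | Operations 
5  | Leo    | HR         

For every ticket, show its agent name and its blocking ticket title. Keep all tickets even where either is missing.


Two LEFT JOINs from the same base table tickets: one to agents via agent_id, one to tickets itself via blocked_by. Both are LEFT so every ticket is preserved.
Match against agents:
  - ticket 1 (Export error): agent_id=2 -> matches Victor
  - ticket 2 (Wrong total): agent_id=NULL, no match -> kept with NULL
  - ticket 3 (Stale cache): agent_id=NULL, no match -> kept with NULL
  - ticket 4 (Off by one): agent_id=1 -> matches Beth
  - ticket 5 (Crash on save): agent_id=2 -> matches Victor
  - ticket 6 (Login fails): agent_id=3 -> matches Hank
  - ticket 7 (Wrong timezone): agent_id=2 -> matches Victor
  - ticket 8 (Slow page load): agent_id=4 -> matches Fiona
Match against tickets (self):
  - ticket 1 (Export error): blocked_by=NULL -> NULL
  - ticket 2 (Wrong total): blocked_by=1 -> Export error
  - ticket 3 (Stale cache): blocked_by=1 -> Export error
  - ticket 4 (Off by one): blocked_by=NULL -> NULL
  - ticket 5 (Crash on save): blocked_by=NULL -> NULL
  - ticket 6 (Login fails): blocked_by=NULL -> NULL
  - ticket 7 (Wrong timezone): blocked_by=NULL -> NULL
  - ticket 8 (Slow page load): blocked_by=NULL -> NULL

SQL:
SELECT a.title, b.name AS agent, c.title AS blocked_by
FROM tickets a
LEFT JOIN agents b ON a.agent_id = b.id
LEFT JOIN tickets c ON a.blocked_by = c.id

Result:
title          | agent  | blocked_by  
---------------+--------+-------------
Export error   | Victor | NULL        
Wrong total    | NULL   | Export error
Stale cache    | NULL   | Export error
Off by one     | Beth   | NULL        
Crash on save  | Victor | NULL        
Login fails    | Hank   | NULL        
Wrong timezone | Victor | NULL        
Slow page load | Fiona  | NULL        


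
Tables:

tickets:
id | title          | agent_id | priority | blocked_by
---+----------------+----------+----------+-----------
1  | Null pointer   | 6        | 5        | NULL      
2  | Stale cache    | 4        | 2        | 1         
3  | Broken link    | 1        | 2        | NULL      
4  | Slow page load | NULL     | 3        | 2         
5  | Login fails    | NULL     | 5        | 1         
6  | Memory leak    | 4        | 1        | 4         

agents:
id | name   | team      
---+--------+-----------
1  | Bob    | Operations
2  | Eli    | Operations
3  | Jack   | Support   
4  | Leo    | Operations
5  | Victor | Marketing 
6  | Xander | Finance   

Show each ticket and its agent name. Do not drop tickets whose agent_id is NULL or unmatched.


LEFT JOIN keeps every row from tickets (the left table); where agent_id has no match in agents, the agent columns become NULL. Walk through each ticket:
  - ticket 1 (Null pointer): agent_id=6 -> matches Xander
  - ticket 2 (Stale cache): agent_id=4 -> matches Leo
  - ticket 3 (Broken link): agent_id=1 -> matches Bob
  - ticket 4 (Slow page load): agent_id=NULL, no match -> kept with NULL
  - ticket 5 (Login fails): agent_id=NULL, no match -> kept with NULL
  - ticket 6 (Memory leak): agent_id=4 -> matches Leo
All 6 rows appear; 2 have NULL agent.

SQL:
SELECT a.title, b.name AS agent
FROM tickets a
LEFT JOIN agents b ON a.agent_id = b.id

Result:
title          | agent 
---------------+-------
Null pointer   | Xander
Stale cache    | Leo   
Broken link    | Bob   
Slow page load | NULL  
Login fails    | NULL  
Memory leak    | Leo   


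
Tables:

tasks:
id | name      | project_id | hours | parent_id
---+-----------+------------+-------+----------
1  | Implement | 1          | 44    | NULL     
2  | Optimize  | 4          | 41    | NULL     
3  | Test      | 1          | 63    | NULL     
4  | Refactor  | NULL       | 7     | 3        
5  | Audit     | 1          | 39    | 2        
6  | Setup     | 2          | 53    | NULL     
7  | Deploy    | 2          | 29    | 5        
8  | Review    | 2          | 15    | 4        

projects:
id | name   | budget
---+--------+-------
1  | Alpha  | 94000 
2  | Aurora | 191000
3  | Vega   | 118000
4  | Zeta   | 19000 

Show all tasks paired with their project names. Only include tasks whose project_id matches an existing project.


INNER JOIN keeps only tasks rows whose project_id matches an id in projects. Walk through each task:
  - task 1 (Implement): project_id=1 -> matches Alpha
  - task 2 (Optimize): project_id=4 -> matches Zeta
  - task 3 (Test): project_id=1 -> matches Alpha
  - task 4 (Refactor): project_id=NULL, no match -> dropped
  - task 5 (Audit): project_id=1 -> matches Alpha
  - task 6 (Setup): project_id=2 -> matches Aurora
  - task 7 (Deploy): project_id=2 -> matches Aurora
  - task 8 (Review): project_id=2 -> matches Aurora
So 1 of 8 rows is dropped.

SQL:
SELECT a.name, b.name AS project
FROM tasks a
INNER JOIN projects b ON a.project_id = b.id

Result:
name      | project
----------+--------
Implement | Alpha  
Optimize  | Zeta   
Test      | Alpha  
Audit     | Alpha  
Setup     | Aurora 
Deploy    | Aurora 
Review    | Aurora 


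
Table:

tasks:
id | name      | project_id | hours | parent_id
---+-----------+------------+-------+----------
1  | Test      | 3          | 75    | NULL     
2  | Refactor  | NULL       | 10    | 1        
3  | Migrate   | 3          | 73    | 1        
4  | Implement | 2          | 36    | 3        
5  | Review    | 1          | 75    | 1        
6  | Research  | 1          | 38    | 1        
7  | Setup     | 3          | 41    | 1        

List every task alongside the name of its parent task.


This is a self-join: tasks is joined to a second copy of itself, matching each row's parent_id to another row's id. Use LEFT JOIN so rows with parent_id=NULL are kept.
  - task 1 (Test): parent_id=NULL -> NULL
  - task 2 (Refactor): parent_id=1 -> Test
  - task 3 (Migrate): parent_id=1 -> Test
  - task 4 (Implement): parent_id=3 -> Migrate
  - task 5 (Review): parent_id=1 -> Test
  - task 6 (Research): parent_id=1 -> Test
  - task 7 (Setup): parent_id=1 -> Test

SQL:
SELECT a.name AS item, b.name AS parent
FROM tasks a
LEFT JOIN tasks b ON a.parent_id = b.id

Result:
item      | parent 
----------+--------
Test      | NULL   
Refactor  | Test   
Migrate   | Test   
Implement | Migrate
Review    | Test   
Research  | Test   
Setup     | Test   


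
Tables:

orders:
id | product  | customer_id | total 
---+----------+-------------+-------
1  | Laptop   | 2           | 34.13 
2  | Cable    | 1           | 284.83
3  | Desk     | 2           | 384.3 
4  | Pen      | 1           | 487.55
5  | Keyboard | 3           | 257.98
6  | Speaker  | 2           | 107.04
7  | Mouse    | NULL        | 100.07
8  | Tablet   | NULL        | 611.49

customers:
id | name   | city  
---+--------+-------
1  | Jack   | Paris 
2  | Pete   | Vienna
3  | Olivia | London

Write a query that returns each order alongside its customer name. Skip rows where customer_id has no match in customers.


INNER JOIN keeps only orders rows whose customer_id matches an id in customers. Walk through each order:
  - order 1 (Laptop): customer_id=2 -> matches Pete
  - order 2 (Cable): customer_id=1 -> matches Jack
  - order 3 (Desk): customer_id=2 -> matches Pete
  - order 4 (Pen): customer_id=1 -> matches Jack
  - order 5 (Keyboard): customer_id=3 -> matches Olivia
  - order 6 (Speaker): customer_id=2 -> matches Pete
  - order 7 (Mouse): customer_id=NULL, no match -> dropped
  - order 8 (Tablet): customer_id=NULL, no match -> dropped
So 2 of 8 rows are dropped.

SQL:
SELECT a.product, b.name AS customer
FROM orders a
INNER JOIN customers b ON a.customer_id = b.id

Result:
product  | customer
---------+---------
Laptop   | Pete    
Cable    | Jack    
Desk     | Pete    
Pen      | Jack    
Keyboard | Olivia  
Speaker  | Pete    


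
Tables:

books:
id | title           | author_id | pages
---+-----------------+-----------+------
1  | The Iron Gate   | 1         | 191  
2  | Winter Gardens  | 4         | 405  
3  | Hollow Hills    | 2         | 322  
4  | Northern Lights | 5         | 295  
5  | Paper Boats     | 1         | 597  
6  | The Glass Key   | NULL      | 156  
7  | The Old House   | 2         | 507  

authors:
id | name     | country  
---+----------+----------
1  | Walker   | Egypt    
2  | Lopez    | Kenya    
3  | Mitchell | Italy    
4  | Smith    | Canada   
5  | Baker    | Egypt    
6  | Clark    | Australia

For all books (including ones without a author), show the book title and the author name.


LEFT JOIN keeps every row from books (the left table); where author_id has no match in authors, the author columns become NULL. Walk through each book:
  - book 1 (The Iron Gate): author_id=1 -> matches Walker
  - book 2 (Winter Gardens): author_id=4 -> matches Smith
  - book 3 (Hollow Hills): author_id=2 -> matches Lopez
  - book 4 (Northern Lights): author_id=5 -> matches Baker
  - book 5 (Paper Boats): author_id=1 -> matches Walker
  - book 6 (The Glass Key): author_id=NULL, no match -> kept with NULL
  - book 7 (The Old House): author_id=2 -> matches Lopez
All 7 rows appear; 1 has NULL author.

SQL:
SELECT a.title, b.name AS author
FROM books a
LEFT JOIN authors b ON a.author_id = b.id

Result:
title           | author
----------------+-------
The Iron Gate   | Walker
Winter Gardens  | Smith 
Hollow Hills    | Lopez 
Northern Lights | Baker 
Paper Boats     | Walker
The Glass Key   | NULL  
The Old House   | Lopez 


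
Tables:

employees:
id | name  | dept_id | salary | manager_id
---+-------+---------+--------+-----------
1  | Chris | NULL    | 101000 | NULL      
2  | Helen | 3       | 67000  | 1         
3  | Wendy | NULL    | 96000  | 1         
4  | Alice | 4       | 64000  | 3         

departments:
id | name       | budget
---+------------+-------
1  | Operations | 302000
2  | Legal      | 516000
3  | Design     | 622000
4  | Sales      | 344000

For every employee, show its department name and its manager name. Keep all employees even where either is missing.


Two LEFT JOINs from the same base table employees: one to departments via dept_id, one to employees itself via manager_id. Both are LEFT so every employee is preserved.
Match against departments:
  - employee 1 (Chris): dept_id=NULL, no match -> kept with NULL
  - employee 2 (Helen): dept_id=3 -> matches Design
  - employee 3 (Wendy): dept_id=NULL, no match -> kept with NULL
  - employee 4 (Alice): dept_id=4 -> matches Sales
Match against employees (self):
  - employee 1 (Chris): manager_id=NULL -> NULL
  - employee 2 (Helen): manager_id=1 -> Chris
  - employee 3 (Wendy): manager_id=1 -> Chris
  - employee 4 (Alice): manager_id=3 -> Wendy

SQL:
SELECT a.name, b.name AS department, c.name AS manager
FROM employees a
LEFT JOIN departments b ON a.dept_id = b.id
LEFT JOIN employees c ON a.manager_id = c.id

Result:
name  | department | manager
------+------------+--------
Chris | NULL       | NULL   
Helen | Design     | Chris  
Wendy | NULL       | Chris  
Alice | Sales      | Wendy  


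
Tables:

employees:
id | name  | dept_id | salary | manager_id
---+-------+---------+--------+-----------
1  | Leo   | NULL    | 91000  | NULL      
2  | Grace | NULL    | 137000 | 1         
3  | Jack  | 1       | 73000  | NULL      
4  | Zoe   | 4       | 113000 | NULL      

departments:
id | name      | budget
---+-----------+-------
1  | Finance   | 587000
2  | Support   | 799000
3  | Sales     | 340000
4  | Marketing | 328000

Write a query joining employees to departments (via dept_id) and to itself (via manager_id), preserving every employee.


Two LEFT JOINs from the same base table employees: one to departments via dept_id, one to employees itself via manager_id. Both are LEFT so every employee is preserved.
Match against departments:
  - employee 1 (Leo): dept_id=NULL, no match -> kept with NULL
  - employee 2 (Grace): dept_id=NULL, no match -> kept with NULL
  - employee 3 (Jack): dept_id=1 -> matches Finance
  - employee 4 (Zoe): dept_id=4 -> matches Marketing
Match against employees (self):
  - employee 1 (Leo): manager_id=NULL -> NULL
  - employee 2 (Grace): manager_id=1 -> Leo
  - employee 3 (Jack): manager_id=NULL -> NULL
  - employee 4 (Zoe): manager_id=NULL -> NULL

SQL:
SELECT a.name, b.name AS department, c.name AS manager
FROM employees a
LEFT JOIN departments b ON a.dept_id = b.id
LEFT JOIN employees c ON a.manager_id = c.id

Result:
name  | department | manager
------+------------+--------
Leo   | NULL       | NULL   
Grace | NULL       | Leo    
Jack  | Finance    | NULL   
Zoe   | Marketing  | NULL   
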